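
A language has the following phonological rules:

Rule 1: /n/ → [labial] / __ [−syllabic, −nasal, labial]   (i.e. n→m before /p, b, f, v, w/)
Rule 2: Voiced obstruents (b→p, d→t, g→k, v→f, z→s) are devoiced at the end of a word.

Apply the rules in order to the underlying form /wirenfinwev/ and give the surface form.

wiremfimwef

Rule 1 (nasal place assimilation): /n/ precedes the labial consonant /f/, so it assimilates in place to [m]. /n/ precedes the labial consonant /w/, so it assimilates in place to [m]. /wirenfinwev/ → wiremfimwev.
Rule 2 (final devoicing): /v/ is a voiced obstruent in word-final position, so it devoices to [f]. /wiremfimwev/ → wiremfimwef.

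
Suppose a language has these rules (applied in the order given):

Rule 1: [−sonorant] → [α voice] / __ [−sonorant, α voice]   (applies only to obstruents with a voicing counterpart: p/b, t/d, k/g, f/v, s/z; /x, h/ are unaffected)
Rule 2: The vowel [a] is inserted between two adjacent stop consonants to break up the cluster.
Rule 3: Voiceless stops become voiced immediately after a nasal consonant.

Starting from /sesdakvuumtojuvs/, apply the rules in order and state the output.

Rule 1 (regressive voicing assimilation): /s/ precedes the voiced obstruent /d/, so it voices to [z] by assimilation. /k/ precedes the voiced obstruent /v/, so it voices to [g] by assimilation. /v/ precedes the voiceless obstruent /s/, so it devoices to [f] by assimilation. /sesdakvuumtojuvs/ → sezdagvuumtojufs.
Rule 2 (stop-cluster a-epenthesis): no segment meets the environment; /sezdagvuumtojufs/ is unchanged.
Rule 3 (post-nasal voicing): /t/ is a voiceless stop immediately after the nasal /m/, so it voices to [d]. /sezdagvuumtojufs/ → sezdagvuumdojufs.

sezdagvuumdojufs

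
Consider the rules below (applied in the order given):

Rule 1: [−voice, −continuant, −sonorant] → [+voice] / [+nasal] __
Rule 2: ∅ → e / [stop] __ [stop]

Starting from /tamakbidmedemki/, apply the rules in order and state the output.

tamakebidmedemgi

Rule 1 (post-nasal voicing): /k/ is a voiceless stop immediately after the nasal /m/, so it voices to [g]. /tamakbidmedemki/ → tamakbidmedemgi.
Rule 2 (stop-cluster e-epenthesis): /k/ and /b/ form a stop–stop cluster, so [e] is inserted between them. /tamakbidmedemgi/ → tamakebidmedemgi.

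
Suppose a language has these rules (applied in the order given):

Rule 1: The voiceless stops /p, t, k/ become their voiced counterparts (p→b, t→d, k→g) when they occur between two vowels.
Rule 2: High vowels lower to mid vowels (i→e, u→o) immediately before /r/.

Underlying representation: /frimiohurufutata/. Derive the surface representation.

Rule 1 (intervocalic voicing): /t/ is a voiceless stop between vowels /u/ and /a/, so it voices to [d]. /t/ is a voiceless stop between vowels /a/ and /a/, so it voices to [d]. /frimiohurufutata/ → frimiohurufudada.
Rule 2 (pre-rhotic lowering): /u/ is a high vowel immediately before /r/, so it lowers to [o]. /frimiohurufudada/ → frimiohorufudada.

frimiohorufudada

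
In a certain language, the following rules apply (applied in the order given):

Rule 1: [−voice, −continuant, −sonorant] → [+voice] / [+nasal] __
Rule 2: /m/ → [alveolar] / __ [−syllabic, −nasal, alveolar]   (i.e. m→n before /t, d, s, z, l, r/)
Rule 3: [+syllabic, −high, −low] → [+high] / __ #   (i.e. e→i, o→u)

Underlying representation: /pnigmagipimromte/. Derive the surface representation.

Rule 1 (post-nasal voicing): /t/ is a voiceless stop immediately after the nasal /m/, so it voices to [d]. /pnigmagipimromte/ → pnigmagipimromde.
Rule 2 (nasal place assimilation): /m/ precedes the alveolar consonant /r/, so it assimilates in place to [n]. /m/ precedes the alveolar consonant /d/, so it assimilates in place to [n]. /pnigmagipimromde/ → pnigmagipinronde.
Rule 3 (final vowel raising): /e/ is a mid vowel in word-final position, so it raises to [i]. /pnigmagipinronde/ → pnigmagipinrondi.

pnigmagipinrondi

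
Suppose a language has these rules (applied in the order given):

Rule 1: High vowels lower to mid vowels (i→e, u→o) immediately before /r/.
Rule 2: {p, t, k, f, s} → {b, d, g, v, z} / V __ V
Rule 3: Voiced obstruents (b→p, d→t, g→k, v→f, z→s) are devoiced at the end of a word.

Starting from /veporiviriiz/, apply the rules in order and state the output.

Rule 1 (pre-rhotic lowering): /i/ is a high vowel immediately before /r/, so it lowers to [e]. /veporiviriiz/ → veporiveriiz.
Rule 2 (intervocalic voicing): /p/ is a voiceless obstruent between vowels /e/ and /o/, so it voices to [b]. /veporiveriiz/ → veboriveriiz.
Rule 3 (final devoicing): /z/ is a voiced obstruent in word-final position, so it devoices to [s]. /veboriveriiz/ → veboriveriis.

veboriveriis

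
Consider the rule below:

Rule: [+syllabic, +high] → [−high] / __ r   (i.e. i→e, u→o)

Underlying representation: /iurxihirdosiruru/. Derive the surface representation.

iorxiherdoseroru

Scanning /iurxihirdosiruru/: /i/ at position 1 is not in the conditioning environment; /u/ is a high vowel immediately before /r/, so it lowers to [o]; /i/ at position 5 is not in the conditioning environment; /i/ is a high vowel immediately before /r/, so it lowers to [e]; /i/ is a high vowel immediately before /r/, so it lowers to [e]; /u/ is a high vowel immediately before /r/, so it lowers to [o]; /u/ at position 16 is not in the conditioning environment.
Result: [iorxiherdoseroru].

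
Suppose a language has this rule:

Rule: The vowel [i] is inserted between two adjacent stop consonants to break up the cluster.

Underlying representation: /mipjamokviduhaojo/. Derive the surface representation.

mipjamokviduhaojo

No segment of /mipjamokviduhaojo/ meets the structural description of the rule, so the form surfaces unchanged.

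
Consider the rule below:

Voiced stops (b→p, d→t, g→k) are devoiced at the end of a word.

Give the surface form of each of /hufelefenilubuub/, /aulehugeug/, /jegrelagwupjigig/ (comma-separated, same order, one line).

hufelefenilubuup, aulehugeuk, jegrelagwupjigik

/hufelefenilubuub/: /b/ is a voiced stop in word-final position, so it devoices to [p]. → [hufelefenilubuup].
/aulehugeug/: /g/ is a voiced stop in word-final position, so it devoices to [k]. → [aulehugeuk].
/jegrelagwupjigig/: /g/ is a voiced stop in word-final position, so it devoices to [k]. → [jegrelagwupjigik].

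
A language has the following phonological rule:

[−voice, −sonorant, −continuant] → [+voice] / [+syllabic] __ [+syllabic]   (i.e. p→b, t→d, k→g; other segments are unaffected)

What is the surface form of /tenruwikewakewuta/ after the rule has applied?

tenruwigewagewuda

Scanning /tenruwikewakewuta/: /t/ at position 1 is not in the conditioning environment; /k/ is a voiceless stop between vowels /i/ and /e/, so it voices to [g]; /k/ is a voiceless stop between vowels /a/ and /e/, so it voices to [g]; /t/ is a voiceless stop between vowels /u/ and /a/, so it voices to [d].
Result: [tenruwigewagewuda].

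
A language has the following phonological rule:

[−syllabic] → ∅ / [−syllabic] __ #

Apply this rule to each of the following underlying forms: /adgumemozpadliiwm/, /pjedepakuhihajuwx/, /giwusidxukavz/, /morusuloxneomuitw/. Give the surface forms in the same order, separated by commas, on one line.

/adgumemozpadliiwm/: /m/ is the second consonant of a word-final cluster /wm/, so it deletes. → [adgumemozpadliiw].
/pjedepakuhihajuwx/: /x/ is the second consonant of a word-final cluster /wx/, so it deletes. → [pjedepakuhihajuw].
/giwusidxukavz/: /z/ is the second consonant of a word-final cluster /vz/, so it deletes. → [giwusidxukav].
/morusuloxneomuitw/: /w/ is the second consonant of a word-final cluster /tw/, so it deletes. → [morusuloxneomuit].

adgumemozpadliiw, pjedepakuhihajuw, giwusidxukav, morusuloxneomuit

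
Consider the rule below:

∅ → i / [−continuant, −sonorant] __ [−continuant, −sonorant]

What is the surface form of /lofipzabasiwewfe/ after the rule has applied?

lofipzabasiwewfe

No segment of /lofipzabasiwewfe/ meets the structural description of the rule, so the form surfaces unchanged.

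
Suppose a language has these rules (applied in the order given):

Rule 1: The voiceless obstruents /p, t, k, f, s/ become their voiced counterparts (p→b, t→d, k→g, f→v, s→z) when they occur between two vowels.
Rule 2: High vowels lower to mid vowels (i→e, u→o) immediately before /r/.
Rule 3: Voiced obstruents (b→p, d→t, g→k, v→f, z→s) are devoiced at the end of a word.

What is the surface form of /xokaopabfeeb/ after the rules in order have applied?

Rule 1 (intervocalic voicing): /k/ is a voiceless obstruent between vowels /o/ and /a/, so it voices to [g]. /p/ is a voiceless obstruent between vowels /o/ and /a/, so it voices to [b]. /xokaopabfeeb/ → xogaobabfeeb.
Rule 2 (pre-rhotic lowering): no segment meets the environment; /xogaobabfeeb/ is unchanged.
Rule 3 (final devoicing): /b/ is a voiced obstruent in word-final position, so it devoices to [p]. /xogaobabfeeb/ → xogaobabfeep.

xogaobabfeep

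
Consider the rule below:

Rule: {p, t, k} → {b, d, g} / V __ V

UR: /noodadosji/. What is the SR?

noodadosji

No segment of /noodadosji/ meets the structural description of the rule, so the form surfaces unchanged.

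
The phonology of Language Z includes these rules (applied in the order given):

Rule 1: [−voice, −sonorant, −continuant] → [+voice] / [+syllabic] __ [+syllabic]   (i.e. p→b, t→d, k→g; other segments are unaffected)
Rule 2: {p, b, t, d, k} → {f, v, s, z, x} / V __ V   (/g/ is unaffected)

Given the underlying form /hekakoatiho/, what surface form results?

hegagoaziho

Rule 1 (intervocalic voicing): /k/ is a voiceless stop between vowels /e/ and /a/, so it voices to [g]. /k/ is a voiceless stop between vowels /a/ and /o/, so it voices to [g]. /t/ is a voiceless stop between vowels /a/ and /i/, so it voices to [d]. /hekakoatiho/ → hegagoadiho.
Rule 2 (intervocalic spirantization): /d/ is a stop between vowels /a/ and /i/, so it spirantizes to the fricative [z]. /hegagoadiho/ → hegagoaziho.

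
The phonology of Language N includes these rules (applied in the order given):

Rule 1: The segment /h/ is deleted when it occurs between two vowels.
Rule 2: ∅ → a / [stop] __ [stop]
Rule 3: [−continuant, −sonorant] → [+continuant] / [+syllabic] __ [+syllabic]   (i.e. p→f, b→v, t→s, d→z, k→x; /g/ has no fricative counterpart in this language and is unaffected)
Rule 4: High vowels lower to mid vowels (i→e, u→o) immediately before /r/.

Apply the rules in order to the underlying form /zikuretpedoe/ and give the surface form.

Rule 1 (intervocalic h-deletion): no segment meets the environment; /zikuretpedoe/ is unchanged.
Rule 2 (stop-cluster a-epenthesis): /t/ and /p/ form a stop–stop cluster, so [a] is inserted between them. /zikuretpedoe/ → zikuretapedoe.
Rule 3 (intervocalic spirantization): /k/ is a stop between vowels /i/ and /u/, so it spirantizes to the fricative [x]. /t/ is a stop between vowels /e/ and /a/, so it spirantizes to the fricative [s]. /p/ is a stop between vowels /a/ and /e/, so it spirantizes to the fricative [f]. /d/ is a stop between vowels /e/ and /o/, so it spirantizes to the fricative [z]. /zikuretapedoe/ → zixuresafezoe.
Rule 4 (pre-rhotic lowering): /u/ is a high vowel immediately before /r/, so it lowers to [o]. /zixuresafezoe/ → zixoresafezoe.

zixoresafezoe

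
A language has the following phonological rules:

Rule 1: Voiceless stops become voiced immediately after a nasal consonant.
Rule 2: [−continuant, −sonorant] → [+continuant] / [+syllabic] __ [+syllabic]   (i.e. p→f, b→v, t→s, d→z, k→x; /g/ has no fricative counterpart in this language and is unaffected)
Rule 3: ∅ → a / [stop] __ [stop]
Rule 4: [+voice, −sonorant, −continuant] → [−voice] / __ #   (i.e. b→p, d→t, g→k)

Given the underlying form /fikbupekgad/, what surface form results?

fikabufekagat

Rule 1 (post-nasal voicing): no segment meets the environment; /fikbupekgad/ is unchanged.
Rule 2 (intervocalic spirantization): /p/ is a stop between vowels /u/ and /e/, so it spirantizes to the fricative [f]. /fikbupekgad/ → fikbufekgad.
Rule 3 (stop-cluster a-epenthesis): /k/ and /b/ form a stop–stop cluster, so [a] is inserted between them. /k/ and /g/ form a stop–stop cluster, so [a] is inserted between them. /fikbufekgad/ → fikabufekagad.
Rule 4 (final devoicing): /d/ is a voiced stop in word-final position, so it devoices to [t]. /fikabufekagad/ → fikabufekagat.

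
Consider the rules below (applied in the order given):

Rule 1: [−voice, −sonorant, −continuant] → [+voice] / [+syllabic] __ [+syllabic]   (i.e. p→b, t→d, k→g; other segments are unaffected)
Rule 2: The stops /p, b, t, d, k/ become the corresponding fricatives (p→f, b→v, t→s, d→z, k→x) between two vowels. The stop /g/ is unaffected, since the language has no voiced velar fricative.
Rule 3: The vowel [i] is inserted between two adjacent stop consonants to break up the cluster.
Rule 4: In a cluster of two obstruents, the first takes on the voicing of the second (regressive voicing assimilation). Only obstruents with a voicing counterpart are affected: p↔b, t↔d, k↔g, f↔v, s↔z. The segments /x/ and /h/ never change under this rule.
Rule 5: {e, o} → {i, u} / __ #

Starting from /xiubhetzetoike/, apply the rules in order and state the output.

xiuphedzezoigi

Rule 1 (intervocalic voicing): /t/ is a voiceless stop between vowels /e/ and /o/, so it voices to [d]. /k/ is a voiceless stop between vowels /i/ and /e/, so it voices to [g]. /xiubhetzetoike/ → xiubhetzedoige.
Rule 2 (intervocalic spirantization): /d/ is a stop between vowels /e/ and /o/, so it spirantizes to the fricative [z]. /xiubhetzedoige/ → xiubhetzezoige.
Rule 3 (stop-cluster i-epenthesis): no segment meets the environment; /xiubhetzezoige/ is unchanged.
Rule 4 (regressive voicing assimilation): /b/ precedes the voiceless obstruent /h/, so it devoices to [p] by assimilation. /t/ precedes the voiced obstruent /z/, so it voices to [d] by assimilation. /xiubhetzezoige/ → xiuphedzezoige.
Rule 5 (final vowel raising): /e/ is a mid vowel in word-final position, so it raises to [i]. /xiuphedzezoige/ → xiuphedzezoigi.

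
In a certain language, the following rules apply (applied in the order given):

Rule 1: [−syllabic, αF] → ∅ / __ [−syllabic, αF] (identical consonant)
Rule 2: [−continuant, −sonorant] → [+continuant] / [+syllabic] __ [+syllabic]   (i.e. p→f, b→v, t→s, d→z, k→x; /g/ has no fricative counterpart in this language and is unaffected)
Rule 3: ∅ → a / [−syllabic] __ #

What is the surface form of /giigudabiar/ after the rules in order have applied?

giiguzaviara

Rule 1 (degemination): no segment meets the environment; /giigudabiar/ is unchanged.
Rule 2 (intervocalic spirantization): /d/ is a stop between vowels /u/ and /a/, so it spirantizes to the fricative [z]. /b/ is a stop between vowels /a/ and /i/, so it spirantizes to the fricative [v]. /giigudabiar/ → giiguzaviar.
Rule 3 (final a-epenthesis): the form ends in the consonant /r/, so [a] is inserted word-finally. /giiguzaviar/ → giiguzaviara.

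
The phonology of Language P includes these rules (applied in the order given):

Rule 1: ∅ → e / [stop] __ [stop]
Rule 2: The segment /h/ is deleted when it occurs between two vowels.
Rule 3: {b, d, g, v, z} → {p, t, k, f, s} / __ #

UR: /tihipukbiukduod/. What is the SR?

Rule 1 (stop-cluster e-epenthesis): /k/ and /b/ form a stop–stop cluster, so [e] is inserted between them. /k/ and /d/ form a stop–stop cluster, so [e] is inserted between them. /tihipukbiukduod/ → tihipukebiukeduod.
Rule 2 (intervocalic h-deletion): /h/ occurs between vowels /i/ and /i/, so it deletes. /tihipukebiukeduod/ → tiipukebiukeduod.
Rule 3 (final devoicing): /d/ is a voiced obstruent in word-final position, so it devoices to [t]. /tiipukebiukeduod/ → tiipukebiukeduot.

tiipukebiukeduot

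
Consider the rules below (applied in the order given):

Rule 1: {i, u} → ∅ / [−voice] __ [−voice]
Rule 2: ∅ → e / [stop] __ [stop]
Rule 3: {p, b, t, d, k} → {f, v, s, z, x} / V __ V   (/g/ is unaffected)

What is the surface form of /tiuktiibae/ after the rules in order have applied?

Rule 1 (high vowel syncope): no segment meets the environment; /tiuktiibae/ is unchanged.
Rule 2 (stop-cluster e-epenthesis): /k/ and /t/ form a stop–stop cluster, so [e] is inserted between them. /tiuktiibae/ → tiuketiibae.
Rule 3 (intervocalic spirantization): /k/ is a stop between vowels /u/ and /e/, so it spirantizes to the fricative [x]. /t/ is a stop between vowels /e/ and /i/, so it spirantizes to the fricative [s]. /b/ is a stop between vowels /i/ and /a/, so it spirantizes to the fricative [v]. /tiuketiibae/ → tiuxesiivae.

tiuxesiivae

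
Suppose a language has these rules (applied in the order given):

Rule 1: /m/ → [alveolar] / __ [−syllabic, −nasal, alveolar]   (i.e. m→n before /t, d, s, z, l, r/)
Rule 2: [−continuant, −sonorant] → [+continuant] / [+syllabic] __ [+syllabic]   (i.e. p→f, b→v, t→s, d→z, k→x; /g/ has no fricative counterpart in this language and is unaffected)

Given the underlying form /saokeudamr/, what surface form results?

saoxeuzanr

Rule 1 (nasal place assimilation): /m/ precedes the alveolar consonant /r/, so it assimilates in place to [n]. /saokeudamr/ → saokeudanr.
Rule 2 (intervocalic spirantization): /k/ is a stop between vowels /o/ and /e/, so it spirantizes to the fricative [x]. /d/ is a stop between vowels /u/ and /a/, so it spirantizes to the fricative [z]. /saokeudanr/ → saoxeuzanr.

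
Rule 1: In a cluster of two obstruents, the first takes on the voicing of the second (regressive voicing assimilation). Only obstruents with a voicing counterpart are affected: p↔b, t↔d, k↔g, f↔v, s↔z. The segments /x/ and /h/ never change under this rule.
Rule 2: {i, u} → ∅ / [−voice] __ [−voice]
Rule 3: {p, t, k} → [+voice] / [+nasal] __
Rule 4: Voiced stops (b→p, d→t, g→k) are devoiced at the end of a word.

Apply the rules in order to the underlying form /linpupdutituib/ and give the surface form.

Rule 1 (regressive voicing assimilation): /p/ precedes the voiced obstruent /d/, so it voices to [b] by assimilation. /linpupdutituib/ → linpubdutituib.
Rule 2 (high vowel syncope): /i/ is a high vowel flanked by voiceless consonants /t/ and /t/, so it deletes. /linpubdutituib/ → linpubduttuib.
Rule 3 (post-nasal voicing): /p/ is a voiceless stop immediately after the nasal /n/, so it voices to [b]. /linpubduttuib/ → linbubduttuib.
Rule 4 (final devoicing): /b/ is a voiced stop in word-final position, so it devoices to [p]. /linbubduttuib/ → linbubduttuip.

linbubduttuip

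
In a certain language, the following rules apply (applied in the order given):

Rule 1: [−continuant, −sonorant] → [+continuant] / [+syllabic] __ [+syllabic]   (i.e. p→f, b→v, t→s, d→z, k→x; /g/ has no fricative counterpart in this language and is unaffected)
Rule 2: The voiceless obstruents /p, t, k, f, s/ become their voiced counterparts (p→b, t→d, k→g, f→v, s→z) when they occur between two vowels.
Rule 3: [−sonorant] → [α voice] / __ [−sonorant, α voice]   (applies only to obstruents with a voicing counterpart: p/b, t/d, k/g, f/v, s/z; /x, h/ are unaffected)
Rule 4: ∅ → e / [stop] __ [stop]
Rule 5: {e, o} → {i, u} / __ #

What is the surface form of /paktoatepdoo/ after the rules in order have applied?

Rule 1 (intervocalic spirantization): /t/ is a stop between vowels /a/ and /e/, so it spirantizes to the fricative [s]. /paktoatepdoo/ → paktoasepdoo.
Rule 2 (intervocalic voicing): /s/ is a voiceless obstruent between vowels /a/ and /e/, so it voices to [z]. /paktoasepdoo/ → paktoazepdoo.
Rule 3 (regressive voicing assimilation): /p/ precedes the voiced obstruent /d/, so it voices to [b] by assimilation. /paktoazepdoo/ → paktoazebdoo.
Rule 4 (stop-cluster e-epenthesis): /k/ and /t/ form a stop–stop cluster, so [e] is inserted between them. /b/ and /d/ form a stop–stop cluster, so [e] is inserted between them. /paktoazebdoo/ → paketoazebedoo.
Rule 5 (final vowel raising): /o/ is a mid vowel in word-final position, so it raises to [u]. /paketoazebedoo/ → paketoazebedou.

paketoazebedou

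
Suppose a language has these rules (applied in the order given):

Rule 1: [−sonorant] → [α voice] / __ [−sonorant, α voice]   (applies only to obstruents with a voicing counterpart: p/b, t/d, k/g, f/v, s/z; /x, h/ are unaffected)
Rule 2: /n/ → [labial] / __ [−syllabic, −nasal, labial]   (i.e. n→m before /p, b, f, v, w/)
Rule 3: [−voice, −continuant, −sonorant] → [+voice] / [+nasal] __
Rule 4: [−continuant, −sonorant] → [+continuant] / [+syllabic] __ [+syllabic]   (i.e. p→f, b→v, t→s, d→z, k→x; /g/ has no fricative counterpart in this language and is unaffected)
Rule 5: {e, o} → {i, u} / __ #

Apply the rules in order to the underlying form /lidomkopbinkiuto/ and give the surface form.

lizomgobbingiusu

Rule 1 (regressive voicing assimilation): /p/ precedes the voiced obstruent /b/, so it voices to [b] by assimilation. /lidomkopbinkiuto/ → lidomkobbinkiuto.
Rule 2 (nasal place assimilation): no segment meets the environment; /lidomkobbinkiuto/ is unchanged.
Rule 3 (post-nasal voicing): /k/ is a voiceless stop immediately after the nasal /m/, so it voices to [g]. /k/ is a voiceless stop immediately after the nasal /n/, so it voices to [g]. /lidomkobbinkiuto/ → lidomgobbingiuto.
Rule 4 (intervocalic spirantization): /d/ is a stop between vowels /i/ and /o/, so it spirantizes to the fricative [z]. /t/ is a stop between vowels /u/ and /o/, so it spirantizes to the fricative [s]. /lidomgobbingiuto/ → lizomgobbingiuso.
Rule 5 (final vowel raising): /o/ is a mid vowel in word-final position, so it raises to [u]. /lizomgobbingiuso/ → lizomgobbingiusu.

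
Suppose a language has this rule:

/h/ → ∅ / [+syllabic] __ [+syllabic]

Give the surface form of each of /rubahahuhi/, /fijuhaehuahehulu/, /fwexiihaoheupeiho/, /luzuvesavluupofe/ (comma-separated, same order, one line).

rubaaui, fijuaeuaeulu, fwexiiaoeupeio, luzuvesavluupofe

/rubahahuhi/: /h/ occurs between vowels /a/ and /a/, so it deletes. /h/ occurs between vowels /a/ and /u/, so it deletes. /h/ occurs between vowels /u/ and /i/, so it deletes. → [rubaaui].
/fijuhaehuahehulu/: /h/ occurs between vowels /u/ and /a/, so it deletes. /h/ occurs between vowels /e/ and /u/, so it deletes. /h/ occurs between vowels /a/ and /e/, so it deletes. /h/ occurs between vowels /e/ and /u/, so it deletes. → [fijuaeuaeulu].
/fwexiihaoheupeiho/: /h/ occurs between vowels /i/ and /a/, so it deletes. /h/ occurs between vowels /o/ and /e/, so it deletes. /h/ occurs between vowels /i/ and /o/, so it deletes. → [fwexiiaoeupeio].
/luzuvesavluupofe/: the rule's environment is not met; surfaces unchanged as [luzuvesavluupofe].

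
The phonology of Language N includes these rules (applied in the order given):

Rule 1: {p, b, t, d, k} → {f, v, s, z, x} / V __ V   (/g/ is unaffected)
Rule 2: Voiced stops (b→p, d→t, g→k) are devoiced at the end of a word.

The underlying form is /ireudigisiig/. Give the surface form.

ireuzigisiik

Rule 1 (intervocalic spirantization): /d/ is a stop between vowels /u/ and /i/, so it spirantizes to the fricative [z]. /ireudigisiig/ → ireuzigisiig.
Rule 2 (final devoicing): /g/ is a voiced stop in word-final position, so it devoices to [k]. /ireuzigisiig/ → ireuzigisiik.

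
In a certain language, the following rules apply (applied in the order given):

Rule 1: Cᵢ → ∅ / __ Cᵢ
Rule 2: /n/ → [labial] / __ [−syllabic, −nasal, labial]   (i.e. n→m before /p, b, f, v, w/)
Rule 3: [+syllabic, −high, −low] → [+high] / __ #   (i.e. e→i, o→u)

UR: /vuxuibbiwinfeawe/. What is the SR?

Rule 1 (degemination): /bb/ is a geminate; the first /b/ deletes. /vuxuibbiwinfeawe/ → vuxuibiwinfeawe.
Rule 2 (nasal place assimilation): /n/ precedes the labial consonant /f/, so it assimilates in place to [m]. /vuxuibiwinfeawe/ → vuxuibiwimfeawe.
Rule 3 (final vowel raising): /e/ is a mid vowel in word-final position, so it raises to [i]. /vuxuibiwimfeawe/ → vuxuibiwimfeawi.

vuxuibiwimfeawi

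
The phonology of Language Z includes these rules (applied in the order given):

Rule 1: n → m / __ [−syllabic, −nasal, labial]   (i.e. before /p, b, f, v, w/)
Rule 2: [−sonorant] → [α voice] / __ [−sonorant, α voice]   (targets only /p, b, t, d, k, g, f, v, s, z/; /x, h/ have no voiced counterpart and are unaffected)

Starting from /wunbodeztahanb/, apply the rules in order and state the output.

Rule 1 (nasal place assimilation): /n/ precedes the labial consonant /b/, so it assimilates in place to [m]. /n/ precedes the labial consonant /b/, so it assimilates in place to [m]. /wunbodeztahanb/ → wumbodeztahamb.
Rule 2 (regressive voicing assimilation): /z/ precedes the voiceless obstruent /t/, so it devoices to [s] by assimilation. /wumbodeztahamb/ → wumbodestahamb.

wumbodestahamb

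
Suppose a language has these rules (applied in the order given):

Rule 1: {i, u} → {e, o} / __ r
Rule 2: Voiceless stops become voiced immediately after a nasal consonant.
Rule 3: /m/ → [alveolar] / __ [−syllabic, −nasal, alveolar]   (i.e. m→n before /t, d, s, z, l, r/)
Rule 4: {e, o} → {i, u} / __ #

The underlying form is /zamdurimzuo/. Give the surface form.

zandorinzuu

Rule 1 (pre-rhotic lowering): /u/ is a high vowel immediately before /r/, so it lowers to [o]. /zamdurimzuo/ → zamdorimzuo.
Rule 2 (post-nasal voicing): no segment meets the environment; /zamdorimzuo/ is unchanged.
Rule 3 (nasal place assimilation): /m/ precedes the alveolar consonant /d/, so it assimilates in place to [n]. /m/ precedes the alveolar consonant /z/, so it assimilates in place to [n]. /zamdorimzuo/ → zandorinzuo.
Rule 4 (final vowel raising): /o/ is a mid vowel in word-final position, so it raises to [u]. /zandorinzuo/ → zandorinzuu.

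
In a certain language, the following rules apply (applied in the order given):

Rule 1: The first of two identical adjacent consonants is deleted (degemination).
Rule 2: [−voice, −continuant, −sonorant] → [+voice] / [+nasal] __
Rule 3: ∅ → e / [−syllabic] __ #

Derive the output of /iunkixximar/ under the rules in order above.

Rule 1 (degemination): /xx/ is a geminate; the first /x/ deletes. /iunkixximar/ → iunkiximar.
Rule 2 (post-nasal voicing): /k/ is a voiceless stop immediately after the nasal /n/, so it voices to [g]. /iunkiximar/ → iungiximar.
Rule 3 (final e-epenthesis): the form ends in the consonant /r/, so [e] is inserted word-finally. /iungiximar/ → iungiximare.

iungiximare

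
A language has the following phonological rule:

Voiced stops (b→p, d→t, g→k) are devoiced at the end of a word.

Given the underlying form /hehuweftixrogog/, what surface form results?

hehuweftixrogok

/g/ is a voiced stop in word-final position, so it devoices to [k].
Surface form: [hehuweftixrogok].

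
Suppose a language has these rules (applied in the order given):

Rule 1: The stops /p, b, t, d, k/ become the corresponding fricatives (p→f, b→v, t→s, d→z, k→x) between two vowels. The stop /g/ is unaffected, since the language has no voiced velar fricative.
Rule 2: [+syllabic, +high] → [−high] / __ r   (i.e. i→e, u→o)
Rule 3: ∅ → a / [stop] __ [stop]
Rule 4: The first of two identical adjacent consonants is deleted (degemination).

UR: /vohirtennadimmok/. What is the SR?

vohertenazimok

Rule 1 (intervocalic spirantization): /d/ is a stop between vowels /a/ and /i/, so it spirantizes to the fricative [z]. /vohirtennadimmok/ → vohirtennazimmok.
Rule 2 (pre-rhotic lowering): /i/ is a high vowel immediately before /r/, so it lowers to [e]. /vohirtennazimmok/ → vohertennazimmok.
Rule 3 (stop-cluster a-epenthesis): no segment meets the environment; /vohertennazimmok/ is unchanged.
Rule 4 (degemination): /nn/ is a geminate; the first /n/ deletes. /mm/ is a geminate; the first /m/ deletes. /vohertennazimmok/ → vohertenazimok.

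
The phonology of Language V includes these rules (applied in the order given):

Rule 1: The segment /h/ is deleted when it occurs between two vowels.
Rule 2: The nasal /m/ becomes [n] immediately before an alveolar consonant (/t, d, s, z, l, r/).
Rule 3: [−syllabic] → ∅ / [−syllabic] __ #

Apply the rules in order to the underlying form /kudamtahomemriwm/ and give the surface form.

kudantaomenriw

Rule 1 (intervocalic h-deletion): /h/ occurs between vowels /a/ and /o/, so it deletes. /kudamtahomemriwm/ → kudamtaomemriwm.
Rule 2 (nasal place assimilation): /m/ precedes the alveolar consonant /t/, so it assimilates in place to [n]. /m/ precedes the alveolar consonant /r/, so it assimilates in place to [n]. /kudamtaomemriwm/ → kudantaomenriwm.
Rule 3 (final cluster simplification): /m/ is the second consonant of a word-final cluster /wm/, so it deletes. /kudantaomenriwm/ → kudantaomenriw.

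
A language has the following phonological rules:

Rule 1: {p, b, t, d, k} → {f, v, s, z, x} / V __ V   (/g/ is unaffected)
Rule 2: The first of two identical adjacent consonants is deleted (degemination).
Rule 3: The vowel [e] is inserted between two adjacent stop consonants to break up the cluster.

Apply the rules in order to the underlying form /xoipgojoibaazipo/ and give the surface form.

Rule 1 (intervocalic spirantization): /b/ is a stop between vowels /i/ and /a/, so it spirantizes to the fricative [v]. /p/ is a stop between vowels /i/ and /o/, so it spirantizes to the fricative [f]. /xoipgojoibaazipo/ → xoipgojoivaazifo.
Rule 2 (degemination): no segment meets the environment; /xoipgojoivaazifo/ is unchanged.
Rule 3 (stop-cluster e-epenthesis): /p/ and /g/ form a stop–stop cluster, so [e] is inserted between them. /xoipgojoivaazifo/ → xoipegojoivaazifo.

xoipegojoivaazifo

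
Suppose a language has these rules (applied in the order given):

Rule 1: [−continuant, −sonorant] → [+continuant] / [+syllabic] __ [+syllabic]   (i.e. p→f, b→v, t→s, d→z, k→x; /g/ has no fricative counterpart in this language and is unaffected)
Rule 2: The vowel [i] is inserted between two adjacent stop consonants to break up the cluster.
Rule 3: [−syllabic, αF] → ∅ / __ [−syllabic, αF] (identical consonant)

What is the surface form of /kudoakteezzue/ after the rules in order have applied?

kuzoakiteezue

Rule 1 (intervocalic spirantization): /d/ is a stop between vowels /u/ and /o/, so it spirantizes to the fricative [z]. /kudoakteezzue/ → kuzoakteezzue.
Rule 2 (stop-cluster i-epenthesis): /k/ and /t/ form a stop–stop cluster, so [i] is inserted between them. /kuzoakteezzue/ → kuzoakiteezzue.
Rule 3 (degemination): /zz/ is a geminate; the first /z/ deletes. /kuzoakiteezzue/ → kuzoakiteezue.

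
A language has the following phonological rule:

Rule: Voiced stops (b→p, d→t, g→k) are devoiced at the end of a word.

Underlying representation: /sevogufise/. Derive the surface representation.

No segment of /sevogufise/ meets the structural description of the rule, so the form surfaces unchanged.

sevogufise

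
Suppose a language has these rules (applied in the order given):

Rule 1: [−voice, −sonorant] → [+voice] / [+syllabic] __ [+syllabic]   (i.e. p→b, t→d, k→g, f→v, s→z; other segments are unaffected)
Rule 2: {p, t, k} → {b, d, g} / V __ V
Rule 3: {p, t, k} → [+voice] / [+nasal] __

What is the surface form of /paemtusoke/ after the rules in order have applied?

paemduzoge

Rule 1 (intervocalic voicing): /s/ is a voiceless obstruent between vowels /u/ and /o/, so it voices to [z]. /k/ is a voiceless obstruent between vowels /o/ and /e/, so it voices to [g]. /paemtusoke/ → paemtuzoge.
Rule 2 (intervocalic voicing): no segment meets the environment; /paemtuzoge/ is unchanged.
Rule 3 (post-nasal voicing): /t/ is a voiceless stop immediately after the nasal /m/, so it voices to [d]. /paemtuzoge/ → paemduzoge.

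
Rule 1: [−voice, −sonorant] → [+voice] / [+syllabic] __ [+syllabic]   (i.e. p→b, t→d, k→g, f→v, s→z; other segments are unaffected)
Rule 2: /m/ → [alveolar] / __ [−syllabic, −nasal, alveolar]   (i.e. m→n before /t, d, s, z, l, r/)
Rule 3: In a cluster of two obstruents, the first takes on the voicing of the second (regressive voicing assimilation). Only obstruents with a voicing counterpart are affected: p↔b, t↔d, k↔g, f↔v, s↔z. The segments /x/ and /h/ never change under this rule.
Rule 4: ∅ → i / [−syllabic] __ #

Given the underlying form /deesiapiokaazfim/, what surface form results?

deeziabiogaasfimi

Rule 1 (intervocalic voicing): /s/ is a voiceless obstruent between vowels /e/ and /i/, so it voices to [z]. /p/ is a voiceless obstruent between vowels /a/ and /i/, so it voices to [b]. /k/ is a voiceless obstruent between vowels /o/ and /a/, so it voices to [g]. /deesiapiokaazfim/ → deeziabiogaazfim.
Rule 2 (nasal place assimilation): no segment meets the environment; /deeziabiogaazfim/ is unchanged.
Rule 3 (regressive voicing assimilation): /z/ precedes the voiceless obstruent /f/, so it devoices to [s] by assimilation. /deeziabiogaazfim/ → deeziabiogaasfim.
Rule 4 (final i-epenthesis): the form ends in the consonant /m/, so [i] is inserted word-finally. /deeziabiogaasfim/ → deeziabiogaasfimi.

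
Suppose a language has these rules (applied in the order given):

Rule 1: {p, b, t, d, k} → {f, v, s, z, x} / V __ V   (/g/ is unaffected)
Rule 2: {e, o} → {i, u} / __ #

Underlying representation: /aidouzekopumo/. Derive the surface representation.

aizouzexofumu

Rule 1 (intervocalic spirantization): /d/ is a stop between vowels /i/ and /o/, so it spirantizes to the fricative [z]. /k/ is a stop between vowels /e/ and /o/, so it spirantizes to the fricative [x]. /p/ is a stop between vowels /o/ and /u/, so it spirantizes to the fricative [f]. /aidouzekopumo/ → aizouzexofumo.
Rule 2 (final vowel raising): /o/ is a mid vowel in word-final position, so it raises to [u]. /aizouzexofumo/ → aizouzexofumu.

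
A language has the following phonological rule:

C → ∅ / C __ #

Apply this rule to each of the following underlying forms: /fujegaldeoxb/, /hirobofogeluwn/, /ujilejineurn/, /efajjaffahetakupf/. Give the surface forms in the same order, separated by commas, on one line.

/fujegaldeoxb/: /b/ is the second consonant of a word-final cluster /xb/, so it deletes. → [fujegaldeox].
/hirobofogeluwn/: /n/ is the second consonant of a word-final cluster /wn/, so it deletes. → [hirobofogeluw].
/ujilejineurn/: /n/ is the second consonant of a word-final cluster /rn/, so it deletes. → [ujilejineur].
/efajjaffahetakupf/: /f/ is the second consonant of a word-final cluster /pf/, so it deletes. → [efajjaffahetakup].

fujegaldeox, hirobofogeluw, ujilejineur, efajjaffahetakup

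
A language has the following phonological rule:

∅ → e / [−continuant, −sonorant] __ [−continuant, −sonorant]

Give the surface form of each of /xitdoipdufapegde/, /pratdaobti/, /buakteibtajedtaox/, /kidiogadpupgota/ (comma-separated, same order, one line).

xitedoipedufapegede, pratedaobeti, buaketeibetajedetaox, kidiogadepupegota

/xitdoipdufapegde/: /t/ and /d/ form a stop–stop cluster, so [e] is inserted between them. /p/ and /d/ form a stop–stop cluster, so [e] is inserted between them. /g/ and /d/ form a stop–stop cluster, so [e] is inserted between them. → [xitedoipedufapegede].
/pratdaobti/: /t/ and /d/ form a stop–stop cluster, so [e] is inserted between them. /b/ and /t/ form a stop–stop cluster, so [e] is inserted between them. → [pratedaobeti].
/buakteibtajedtaox/: /k/ and /t/ form a stop–stop cluster, so [e] is inserted between them. /b/ and /t/ form a stop–stop cluster, so [e] is inserted between them. /d/ and /t/ form a stop–stop cluster, so [e] is inserted between them. → [buaketeibetajedetaox].
/kidiogadpupgota/: /d/ and /p/ form a stop–stop cluster, so [e] is inserted between them. /p/ and /g/ form a stop–stop cluster, so [e] is inserted between them. → [kidiogadepupegota].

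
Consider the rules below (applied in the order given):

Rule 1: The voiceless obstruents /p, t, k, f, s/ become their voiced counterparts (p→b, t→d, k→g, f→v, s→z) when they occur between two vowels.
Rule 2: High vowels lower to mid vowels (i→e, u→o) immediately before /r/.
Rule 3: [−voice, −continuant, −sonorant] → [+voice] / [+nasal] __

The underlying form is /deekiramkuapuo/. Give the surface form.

deegeramguabuo

Rule 1 (intervocalic voicing): /k/ is a voiceless obstruent between vowels /e/ and /i/, so it voices to [g]. /p/ is a voiceless obstruent between vowels /a/ and /u/, so it voices to [b]. /deekiramkuapuo/ → deegiramkuabuo.
Rule 2 (pre-rhotic lowering): /i/ is a high vowel immediately before /r/, so it lowers to [e]. /deegiramkuabuo/ → deegeramkuabuo.
Rule 3 (post-nasal voicing): /k/ is a voiceless stop immediately after the nasal /m/, so it voices to [g]. /deegeramkuabuo/ → deegeramguabuo.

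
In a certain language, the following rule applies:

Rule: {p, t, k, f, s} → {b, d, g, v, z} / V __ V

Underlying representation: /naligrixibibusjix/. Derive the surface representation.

No segment of /naligrixibibusjix/ meets the structural description of the rule, so the form surfaces unchanged.

naligrixibibusjix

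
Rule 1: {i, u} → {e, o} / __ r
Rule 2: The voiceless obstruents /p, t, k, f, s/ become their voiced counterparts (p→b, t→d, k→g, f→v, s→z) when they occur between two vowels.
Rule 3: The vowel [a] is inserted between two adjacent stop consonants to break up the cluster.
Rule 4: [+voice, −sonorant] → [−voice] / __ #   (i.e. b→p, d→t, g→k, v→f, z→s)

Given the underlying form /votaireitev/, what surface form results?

Rule 1 (pre-rhotic lowering): /i/ is a high vowel immediately before /r/, so it lowers to [e]. /votaireitev/ → votaereitev.
Rule 2 (intervocalic voicing): /t/ is a voiceless obstruent between vowels /o/ and /a/, so it voices to [d]. /t/ is a voiceless obstruent between vowels /i/ and /e/, so it voices to [d]. /votaereitev/ → vodaereidev.
Rule 3 (stop-cluster a-epenthesis): no segment meets the environment; /vodaereidev/ is unchanged.
Rule 4 (final devoicing): /v/ is a voiced obstruent in word-final position, so it devoices to [f]. /vodaereidev/ → vodaereidef.

vodaereidef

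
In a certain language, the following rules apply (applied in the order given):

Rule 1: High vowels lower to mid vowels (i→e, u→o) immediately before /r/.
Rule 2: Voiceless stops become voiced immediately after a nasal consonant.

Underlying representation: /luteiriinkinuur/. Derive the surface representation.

luteeriinginuor

Rule 1 (pre-rhotic lowering): /i/ is a high vowel immediately before /r/, so it lowers to [e]. /u/ is a high vowel immediately before /r/, so it lowers to [o]. /luteiriinkinuur/ → luteeriinkinuor.
Rule 2 (post-nasal voicing): /k/ is a voiceless stop immediately after the nasal /n/, so it voices to [g]. /luteeriinkinuor/ → luteeriinginuor.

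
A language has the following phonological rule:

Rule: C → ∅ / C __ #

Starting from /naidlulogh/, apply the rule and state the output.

/h/ is the second consonant of a word-final cluster /gh/, so it deletes.
The other instances of /n/, /d/, /l/, /g/ do not occur in the required environment and remain unchanged.
Surface form: [naidlulog].

naidlulog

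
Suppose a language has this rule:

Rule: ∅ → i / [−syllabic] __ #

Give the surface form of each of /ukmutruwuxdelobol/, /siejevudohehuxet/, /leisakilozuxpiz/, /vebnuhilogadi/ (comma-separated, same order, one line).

/ukmutruwuxdelobol/: the form ends in the consonant /l/, so [i] is inserted word-finally. → [ukmutruwuxdeloboli].
/siejevudohehuxet/: the form ends in the consonant /t/, so [i] is inserted word-finally. → [siejevudohehuxeti].
/leisakilozuxpiz/: the form ends in the consonant /z/, so [i] is inserted word-finally. → [leisakilozuxpizi].
/vebnuhilogadi/: the rule's environment is not met; surfaces unchanged as [vebnuhilogadi].

ukmutruwuxdeloboli, siejevudohehuxeti, leisakilozuxpizi, vebnuhilogadi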